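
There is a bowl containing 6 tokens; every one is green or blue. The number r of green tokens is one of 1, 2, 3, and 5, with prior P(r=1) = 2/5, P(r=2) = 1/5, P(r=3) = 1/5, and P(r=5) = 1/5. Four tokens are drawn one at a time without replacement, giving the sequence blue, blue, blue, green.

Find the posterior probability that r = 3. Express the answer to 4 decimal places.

Under each hypothesis, the probability of the observed sequence is: P(data | r = 1) = (5/6)(4/5)(3/4)(1/3) = 1/6; P(data | r = 2) = (4/6)(3/5)(2/4)(2/3) = 2/15; P(data | r = 3) = (3/6)(2/5)(1/4)(3/3) = 1/20; P(data | r = 5) = (1/6)(0/5) = 0.
Weighting by the prior gives 2/5 · 1/6 = 1/15, 1/5 · 2/15 = 2/75, 1/5 · 1/20 = 1/100, 1/5 · 0 = 0; with total 31/300.
By Bayes' rule, P(r = 3 | data) = (1/100) / (31/300) = 3/31.

0.0968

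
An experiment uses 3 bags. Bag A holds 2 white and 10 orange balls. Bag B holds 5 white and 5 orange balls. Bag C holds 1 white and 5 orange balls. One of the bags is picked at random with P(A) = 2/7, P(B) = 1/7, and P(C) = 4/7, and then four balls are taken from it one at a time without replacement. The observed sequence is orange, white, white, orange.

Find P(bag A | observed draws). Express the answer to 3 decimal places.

For each hypothesis, P(data | H) works out to: P(data | bag A) = (10/12)(2/11)(1/10)(9/9) = 0.015152; P(data | bag B) = (5/10)(5/9)(4/8)(4/7) = 0.079365; P(data | bag C) = (5/6)(1/5)(0/4) = 0.
Weighting by the prior gives 2/7 · 0.015152 = 0.004329, 1/7 · 0.079365 = 0.011338, 4/7 · 0 = 0; with total 0.015667.
Therefore the posterior P(bag A | data) = (0.004329) / (0.015667) = 0.27632.

0.276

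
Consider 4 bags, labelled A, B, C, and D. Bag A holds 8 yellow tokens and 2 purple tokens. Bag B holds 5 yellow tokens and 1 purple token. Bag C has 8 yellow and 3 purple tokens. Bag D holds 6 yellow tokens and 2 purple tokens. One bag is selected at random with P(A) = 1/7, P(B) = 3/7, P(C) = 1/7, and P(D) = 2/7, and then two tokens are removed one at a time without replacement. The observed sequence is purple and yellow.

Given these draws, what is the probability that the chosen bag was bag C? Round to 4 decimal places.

Compute the likelihood of the observed sequence for each case: P(data | bag A) = (2/10)(8/9) = 0.17778; P(data | bag B) = (1/6)(5/5) = 0.16667; P(data | bag C) = (3/11)(8/10) = 0.21818; P(data | bag D) = (2/8)(6/7) = 0.21429.
Multiplying each by its prior: 1/7 · 0.17778 = 0.025397, 3/7 · 0.16667 = 0.071429, 1/7 · 0.21818 = 0.031169, 2/7 · 0.21429 = 0.061224; summing to 0.18922.
By Bayes' rule, P(bag C | data) = (0.031169) / (0.18922) = 0.16472.

0.1647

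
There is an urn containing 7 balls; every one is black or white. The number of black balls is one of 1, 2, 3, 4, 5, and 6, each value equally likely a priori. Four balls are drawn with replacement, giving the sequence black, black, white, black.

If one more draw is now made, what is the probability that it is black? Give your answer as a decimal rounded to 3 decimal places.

Under each hypothesis, the probability of the observed sequence is: P(data | r = 1) = (1/7)(1/7)(6/7)(1/7) = 0.002499; P(data | r = 2) = (2/7)(2/7)(5/7)(2/7) = 0.01666; P(data | r = 3) = (3/7)(3/7)(4/7)(3/7) = 0.044981; P(data | r = 4) = (4/7)(4/7)(3/7)(4/7) = 0.079967; P(data | r = 5) = (5/7)(5/7)(2/7)(5/7) = 0.10412; P(data | r = 6) = (6/7)(6/7)(1/7)(6/7) = 0.089963.
Weighting by the prior gives 1/6 · 0.002499 = 0.00041649, 1/6 · 0.01666 = 0.0027766, 1/6 · 0.044981 = 0.0074969, 1/6 · 0.079967 = 0.013328, 1/6 · 0.10412 = 0.017354, 1/6 · 0.089963 = 0.014994; these sum to 0.056365.
The posterior is then P(r = 1 | data) = 0.0073892, P(r = 2 | data) = 0.049261, P(r = 3 | data) = 0.133, P(r = 4 | data) = 0.23645, P(r = 5 | data) = 0.30788, P(r = 6 | data) = 0.26601.
The predictive probability is P(black next | data) = (1/7)(0.0073892) + (2/7)(0.049261) + (3/7)(0.133) + (4/7)(0.23645) + (5/7)(0.30788) + (6/7)(0.26601) = 0.65517.

0.655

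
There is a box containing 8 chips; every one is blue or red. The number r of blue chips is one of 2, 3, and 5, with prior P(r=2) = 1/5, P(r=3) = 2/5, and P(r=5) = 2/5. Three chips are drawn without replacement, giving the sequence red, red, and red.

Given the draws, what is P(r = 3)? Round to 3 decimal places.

0.476

The likelihood of the observed sequence under each hypothesis: P(data | r = 2) = (6/8)(5/7)(4/6) = 5/14; P(data | r = 3) = (5/8)(4/7)(3/6) = 5/28; P(data | r = 5) = (3/8)(2/7)(1/6) = 1/56.
The prior-weighted likelihoods are 1/5 · 5/14 = 1/14, 2/5 · 5/28 = 1/14, 2/5 · 1/56 = 1/140; summing to 3/20.
So P(r = 3 | data) = (1/14) / (3/20) = 10/21.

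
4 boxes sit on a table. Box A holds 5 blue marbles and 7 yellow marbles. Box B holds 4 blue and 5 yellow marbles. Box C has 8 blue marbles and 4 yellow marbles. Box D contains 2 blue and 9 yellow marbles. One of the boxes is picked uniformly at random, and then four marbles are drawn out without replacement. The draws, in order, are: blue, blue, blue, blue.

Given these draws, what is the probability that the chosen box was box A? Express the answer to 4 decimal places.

0.0633

The likelihood of the observed sequence under each hypothesis: P(data | box A) = (5/12)(4/11)(3/10)(2/9) = 0.010101; P(data | box B) = (4/9)(3/8)(2/7)(1/6) = 0.0079365; P(data | box C) = (8/12)(7/11)(6/10)(5/9) = 0.14141; P(data | box D) = (2/11)(1/10)(0/9) = 0.
Weighting by the prior gives 1/4 · 0.010101 = 0.0025253, 1/4 · 0.0079365 = 0.0019841, 1/4 · 0.14141 = 0.035354, 1/4 · 0 = 0; these sum to 0.039863.
By Bayes' rule, P(box A | data) = (0.0025253) / (0.039863) = 0.063348.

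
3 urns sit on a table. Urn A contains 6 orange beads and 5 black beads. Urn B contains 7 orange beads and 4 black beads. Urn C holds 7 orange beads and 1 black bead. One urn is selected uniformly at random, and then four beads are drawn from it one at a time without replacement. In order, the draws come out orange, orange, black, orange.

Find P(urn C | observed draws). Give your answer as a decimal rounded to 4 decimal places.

For each hypothesis, P(data | H) works out to: P(data | urn A) = (6/11)(5/10)(5/9)(4/8) = 5/66; P(data | urn B) = (7/11)(6/10)(4/9)(5/8) = 7/66; P(data | urn C) = (7/8)(6/7)(1/6)(5/5) = 1/8.
Multiplying each by its prior: 1/3 · 5/66 = 5/198, 1/3 · 7/66 = 7/198, 1/3 · 1/8 = 1/24; with total 9/88.
By Bayes' rule, P(urn C | data) = (1/24) / (9/88) = 11/27.

0.4074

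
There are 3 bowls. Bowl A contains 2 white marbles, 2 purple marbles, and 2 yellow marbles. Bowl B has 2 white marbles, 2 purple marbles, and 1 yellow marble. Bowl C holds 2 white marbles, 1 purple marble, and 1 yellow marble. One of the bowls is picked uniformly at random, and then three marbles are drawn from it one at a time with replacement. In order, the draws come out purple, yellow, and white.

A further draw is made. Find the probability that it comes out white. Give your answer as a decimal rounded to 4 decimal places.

0.4065

For each hypothesis, P(data | H) works out to: P(data | bowl A) = (2/6)(2/6)(2/6) = 0.037037; P(data | bowl B) = (2/5)(1/5)(2/5) = 0.032; P(data | bowl C) = (1/4)(1/4)(2/4) = 0.03125.
Weighting by the prior gives 1/3 · 0.037037 = 0.012346, 1/3 · 0.032 = 0.010667, 1/3 · 0.03125 = 0.010417; with total 0.033429.
Dividing through by the total gives posterior P(bowl A | data) = 0.36931, P(bowl B | data) = 0.31908, P(bowl C | data) = 0.31161.
Averaging over the posterior, P(white next | data) = (1/3)(0.36931) + (2/5)(0.31908) + (1/2)(0.31161) = 0.40654.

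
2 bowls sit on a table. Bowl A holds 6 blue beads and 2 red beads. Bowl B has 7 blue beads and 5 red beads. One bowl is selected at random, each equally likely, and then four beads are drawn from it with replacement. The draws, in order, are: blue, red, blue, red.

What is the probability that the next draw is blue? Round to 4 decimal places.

For each hypothesis, P(data | H) works out to: P(data | bowl A) = (6/8)(2/8)(6/8)(2/8) = 0.035156; P(data | bowl B) = (7/12)(5/12)(7/12)(5/12) = 0.059076.
Weighting by the prior gives 1/2 · 0.035156 = 0.017578, 1/2 · 0.059076 = 0.029538; summing to 0.047116.
The posterior is then P(bowl A | data) = 0.37308, P(bowl B | data) = 0.62692.
So P(blue next | data) = Σ P(blue next | H) P(H | data) = (3/4)(0.37308) + (7/12)(0.62692) = 0.64551.

0.6455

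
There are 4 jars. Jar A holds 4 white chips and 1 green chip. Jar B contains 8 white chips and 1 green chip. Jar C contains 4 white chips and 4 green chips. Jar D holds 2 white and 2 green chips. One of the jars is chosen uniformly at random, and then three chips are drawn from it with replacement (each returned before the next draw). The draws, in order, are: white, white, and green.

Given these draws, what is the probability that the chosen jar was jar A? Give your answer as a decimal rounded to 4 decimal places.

The likelihood of the observed sequence under each hypothesis: P(data | jar A) = (4/5)(4/5)(1/5) = 0.128; P(data | jar B) = (8/9)(8/9)(1/9) = 0.087791; P(data | jar C) = (4/8)(4/8)(4/8) = 0.125; P(data | jar D) = (2/4)(2/4)(2/4) = 0.125.
Multiplying each by its prior: 1/4 · 0.128 = 0.032, 1/4 · 0.087791 = 0.021948, 1/4 · 0.125 = 0.03125, 1/4 · 0.125 = 0.03125; summing to 0.11645.
By Bayes' rule, P(jar A | data) = (0.032) / (0.11645) = 0.2748.

0.2748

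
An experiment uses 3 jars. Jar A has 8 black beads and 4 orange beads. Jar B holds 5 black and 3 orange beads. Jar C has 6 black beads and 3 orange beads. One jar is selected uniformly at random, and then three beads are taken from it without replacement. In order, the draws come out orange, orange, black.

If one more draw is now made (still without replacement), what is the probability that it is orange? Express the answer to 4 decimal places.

Under each hypothesis, the probability of the observed sequence is: P(data | jar A) = (4/12)(3/11)(8/10) = 0.072727; P(data | jar B) = (3/8)(2/7)(5/6) = 0.089286; P(data | jar C) = (3/9)(2/8)(6/7) = 0.071429.
Multiplying each by its prior: 1/3 · 0.072727 = 0.024242, 1/3 · 0.089286 = 0.029762, 1/3 · 0.071429 = 0.02381; summing to 0.077814.
The posterior is then P(jar A | data) = 0.31154, P(jar B | data) = 0.38248, P(jar C | data) = 0.30598.
Averaging over the posterior, P(orange next | data) = (2/9)(0.31154) + (1/5)(0.38248) + (1/6)(0.30598) = 0.19672.

0.1967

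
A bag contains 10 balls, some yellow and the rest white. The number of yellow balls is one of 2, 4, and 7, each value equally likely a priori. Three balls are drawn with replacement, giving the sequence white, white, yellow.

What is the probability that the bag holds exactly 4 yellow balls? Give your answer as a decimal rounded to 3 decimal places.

0.430

Under each hypothesis, the probability of the observed sequence is: P(data | r = 2) = (8/10)(8/10)(2/10) = 16/125; P(data | r = 4) = (6/10)(6/10)(4/10) = 18/125; P(data | r = 7) = (3/10)(3/10)(7/10) = 63/1000.
Multiplying each by its prior: 1/3 · 16/125 = 16/375, 1/3 · 18/125 = 6/125, 1/3 · 63/1000 = 21/1000; with total 67/600.
Therefore the posterior P(r = 4 | data) = (6/125) / (67/600) = 144/335.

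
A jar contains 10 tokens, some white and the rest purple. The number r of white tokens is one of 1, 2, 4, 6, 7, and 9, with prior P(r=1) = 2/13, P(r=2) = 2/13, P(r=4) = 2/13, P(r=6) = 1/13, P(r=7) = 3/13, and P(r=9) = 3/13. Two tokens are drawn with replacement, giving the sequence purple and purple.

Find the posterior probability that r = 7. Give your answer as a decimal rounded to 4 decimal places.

Under each hypothesis, the probability of the observed sequence is: P(data | r = 1) = (9/10)(9/10) = 0.81; P(data | r = 2) = (8/10)(8/10) = 0.64; P(data | r = 4) = (6/10)(6/10) = 0.36; P(data | r = 6) = (4/10)(4/10) = 0.16; P(data | r = 7) = (3/10)(3/10) = 0.09; P(data | r = 9) = (1/10)(1/10) = 0.01.
Multiplying each by its prior: 2/13 · 0.81 = 0.12462, 2/13 · 0.64 = 0.098462, 2/13 · 0.36 = 0.055385, 1/13 · 0.16 = 0.012308, 3/13 · 0.09 = 0.020769, 3/13 · 0.01 = 0.0023077; these sum to 0.31385.
By Bayes' rule, P(r = 7 | data) = (0.020769) / (0.31385) = 0.066176.

0.0662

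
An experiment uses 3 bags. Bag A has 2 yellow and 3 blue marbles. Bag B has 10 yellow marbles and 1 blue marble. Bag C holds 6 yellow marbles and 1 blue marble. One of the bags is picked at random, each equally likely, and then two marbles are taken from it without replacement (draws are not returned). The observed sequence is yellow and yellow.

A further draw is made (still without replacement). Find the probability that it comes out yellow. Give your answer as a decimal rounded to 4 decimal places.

0.7955

For each hypothesis, P(data | H) works out to: P(data | bag A) = (2/5)(1/4) = 1/10; P(data | bag B) = (10/11)(9/10) = 9/11; P(data | bag C) = (6/7)(5/6) = 5/7.
Weighting by the prior gives 1/3 · 1/10 = 1/30, 1/3 · 9/11 = 3/11, 1/3 · 5/7 = 5/21; with total 419/770.
Dividing through by the total gives posterior P(bag A | data) = 0.061257, P(bag B | data) = 0.50119, P(bag C | data) = 0.43755.
So P(yellow next | data) = Σ P(yellow next | H) P(H | data) = (0)(0.061257) + (8/9)(0.50119) + (4/5)(0.43755) = 0.79554.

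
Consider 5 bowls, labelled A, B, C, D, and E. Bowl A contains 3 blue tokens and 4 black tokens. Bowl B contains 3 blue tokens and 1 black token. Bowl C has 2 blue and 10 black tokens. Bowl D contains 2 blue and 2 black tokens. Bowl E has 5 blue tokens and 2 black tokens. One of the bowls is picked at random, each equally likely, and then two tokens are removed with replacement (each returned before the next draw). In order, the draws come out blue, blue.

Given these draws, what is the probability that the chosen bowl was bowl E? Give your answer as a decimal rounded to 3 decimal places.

Under each hypothesis, the probability of the observed sequence is: P(data | bowl A) = (3/7)(3/7) = 0.18367; P(data | bowl B) = (3/4)(3/4) = 0.5625; P(data | bowl C) = (2/12)(2/12) = 0.027778; P(data | bowl D) = (2/4)(2/4) = 0.25; P(data | bowl E) = (5/7)(5/7) = 0.5102.
The prior-weighted likelihoods are 1/5 · 0.18367 = 0.036735, 1/5 · 0.5625 = 0.1125, 1/5 · 0.027778 = 0.0055556, 1/5 · 0.25 = 0.05, 1/5 · 0.5102 = 0.10204; summing to 0.30683.
Therefore the posterior P(bowl E | data) = (0.10204) / (0.30683) = 0.33256.

0.333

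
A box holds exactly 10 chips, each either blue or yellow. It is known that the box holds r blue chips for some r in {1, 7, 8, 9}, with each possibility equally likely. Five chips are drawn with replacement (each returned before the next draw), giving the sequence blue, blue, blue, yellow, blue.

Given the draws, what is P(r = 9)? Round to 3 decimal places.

0.299

The likelihood of the observed sequence under each hypothesis: P(data | r = 1) = (1/10)(1/10)(1/10)(9/10)(1/10) = 9e-05; P(data | r = 7) = (7/10)(7/10)(7/10)(3/10)(7/10) = 0.07203; P(data | r = 8) = (8/10)(8/10)(8/10)(2/10)(8/10) = 0.08192; P(data | r = 9) = (9/10)(9/10)(9/10)(1/10)(9/10) = 0.06561.
Multiplying each by its prior: 1/4 · 9e-05 = 2.25e-05, 1/4 · 0.07203 = 0.018007, 1/4 · 0.08192 = 0.02048, 1/4 · 0.06561 = 0.016403; these sum to 0.054913.
So P(r = 9 | data) = (0.016403) / (0.054913) = 0.2987.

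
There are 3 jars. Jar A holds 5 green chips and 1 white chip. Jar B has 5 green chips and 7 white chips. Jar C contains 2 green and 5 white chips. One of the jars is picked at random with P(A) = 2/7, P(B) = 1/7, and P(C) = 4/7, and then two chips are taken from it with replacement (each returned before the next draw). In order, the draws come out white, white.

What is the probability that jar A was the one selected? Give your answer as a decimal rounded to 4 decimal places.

The likelihood of the observed sequence under each hypothesis: P(data | jar A) = (1/6)(1/6) = 0.027778; P(data | jar B) = (7/12)(7/12) = 0.34028; P(data | jar C) = (5/7)(5/7) = 0.5102.
Weighting by the prior gives 2/7 · 0.027778 = 0.0079365, 1/7 · 0.34028 = 0.048611, 4/7 · 0.5102 = 0.29155; summing to 0.34809.
By Bayes' rule, P(jar A | data) = (0.0079365) / (0.34809) = 0.0228.

0.0228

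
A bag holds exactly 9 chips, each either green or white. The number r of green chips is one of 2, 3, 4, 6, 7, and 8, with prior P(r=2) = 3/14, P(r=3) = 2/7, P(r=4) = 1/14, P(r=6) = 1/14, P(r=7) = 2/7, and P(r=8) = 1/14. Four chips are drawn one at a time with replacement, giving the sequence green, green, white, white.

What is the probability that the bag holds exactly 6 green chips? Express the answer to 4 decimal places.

Under each hypothesis, the probability of the observed sequence is: P(data | r = 2) = (2/9)(2/9)(7/9)(7/9) = 0.029873; P(data | r = 3) = (3/9)(3/9)(6/9)(6/9) = 0.049383; P(data | r = 4) = (4/9)(4/9)(5/9)(5/9) = 0.060966; P(data | r = 6) = (6/9)(6/9)(3/9)(3/9) = 0.049383; P(data | r = 7) = (7/9)(7/9)(2/9)(2/9) = 0.029873; P(data | r = 8) = (8/9)(8/9)(1/9)(1/9) = 0.0097546.
Weighting by the prior gives 3/14 · 0.029873 = 0.0064015, 2/7 · 0.049383 = 0.014109, 1/14 · 0.060966 = 0.0043547, 1/14 · 0.049383 = 0.0035273, 2/7 · 0.029873 = 0.0085353, 1/14 · 0.0097546 = 0.00069676; these sum to 0.037625.
Therefore the posterior P(r = 6 | data) = (0.0035273) / (0.037625) = 0.09375.

0.0938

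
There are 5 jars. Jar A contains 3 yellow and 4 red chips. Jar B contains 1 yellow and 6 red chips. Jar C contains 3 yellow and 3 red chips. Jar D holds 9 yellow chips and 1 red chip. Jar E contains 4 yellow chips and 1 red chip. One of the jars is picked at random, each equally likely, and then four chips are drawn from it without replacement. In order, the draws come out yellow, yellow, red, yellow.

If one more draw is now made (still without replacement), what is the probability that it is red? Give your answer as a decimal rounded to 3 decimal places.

0.208

Under each hypothesis, the probability of the observed sequence is: P(data | jar A) = (3/7)(2/6)(4/5)(1/4) = 1/35; P(data | jar B) = (1/7)(0/6) = 0; P(data | jar C) = (3/6)(2/5)(3/4)(1/3) = 1/20; P(data | jar D) = (9/10)(8/9)(1/8)(7/7) = 1/10; P(data | jar E) = (4/5)(3/4)(1/3)(2/2) = 1/5.
The prior-weighted likelihoods are 1/5 · 1/35 = 1/175, 1/5 · 0 = 0, 1/5 · 1/20 = 1/100, 1/5 · 1/10 = 1/50, 1/5 · 1/5 = 1/25; these sum to 53/700.
The posterior is then P(jar A | data) = 4/53, P(jar B | data) = 0, P(jar C | data) = 7/53, P(jar D | data) = 14/53, P(jar E | data) = 28/53.
Averaging over the posterior, P(red next | data) = (1)(4/53) + (1)(7/53) + (0)(14/53) + (0)(28/53) = 11/53.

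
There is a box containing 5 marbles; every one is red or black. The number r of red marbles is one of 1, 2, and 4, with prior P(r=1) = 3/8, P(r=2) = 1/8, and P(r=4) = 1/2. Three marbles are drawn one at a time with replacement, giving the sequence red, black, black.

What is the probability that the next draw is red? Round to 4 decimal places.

0.3610

For each hypothesis, P(data | H) works out to: P(data | r = 1) = (1/5)(4/5)(4/5) = 16/125; P(data | r = 2) = (2/5)(3/5)(3/5) = 18/125; P(data | r = 4) = (4/5)(1/5)(1/5) = 4/125.
Weighting by the prior gives 3/8 · 16/125 = 6/125, 1/8 · 18/125 = 9/500, 1/2 · 4/125 = 2/125; these sum to 41/500.
The posterior is then P(r = 1 | data) = 24/41, P(r = 2 | data) = 9/41, P(r = 4 | data) = 8/41.
Averaging over the posterior, P(red next | data) = (1/5)(24/41) + (2/5)(9/41) + (4/5)(8/41) = 74/205.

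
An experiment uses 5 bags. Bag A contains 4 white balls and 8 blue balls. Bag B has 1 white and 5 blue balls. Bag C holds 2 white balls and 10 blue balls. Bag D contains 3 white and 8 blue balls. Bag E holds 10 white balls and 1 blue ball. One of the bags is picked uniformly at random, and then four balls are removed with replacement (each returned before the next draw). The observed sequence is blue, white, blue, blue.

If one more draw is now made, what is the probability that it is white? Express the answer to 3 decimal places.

0.237

For each hypothesis, P(data | H) works out to: P(data | bag A) = (8/12)(4/12)(8/12)(8/12) = 0.098765; P(data | bag B) = (5/6)(1/6)(5/6)(5/6) = 0.096451; P(data | bag C) = (10/12)(2/12)(10/12)(10/12) = 0.096451; P(data | bag D) = (8/11)(3/11)(8/11)(8/11) = 0.10491; P(data | bag E) = (1/11)(10/11)(1/11)(1/11) = 0.00068301.
Weighting by the prior gives 1/5 · 0.098765 = 0.019753, 1/5 · 0.096451 = 0.01929, 1/5 · 0.096451 = 0.01929, 1/5 · 0.10491 = 0.020982, 1/5 · 0.00068301 = 0.0001366; these sum to 0.079452.
The posterior is then P(bag A | data) = 0.24862, P(bag B | data) = 0.24279, P(bag C | data) = 0.24279, P(bag D | data) = 0.26409, P(bag E | data) = 0.0017193.
The predictive probability is P(white next | data) = (1/3)(0.24862) + (1/6)(0.24279) + (1/6)(0.24279) + (3/11)(0.26409) + (10/11)(0.0017193) = 0.23739.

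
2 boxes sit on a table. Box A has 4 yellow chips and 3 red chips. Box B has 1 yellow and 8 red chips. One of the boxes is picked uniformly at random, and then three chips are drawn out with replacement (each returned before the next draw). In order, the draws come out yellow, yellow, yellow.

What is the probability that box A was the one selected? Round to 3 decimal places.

0.993

Compute the likelihood of the observed sequence for each case: P(data | box A) = (4/7)(4/7)(4/7) = 0.18659; P(data | box B) = (1/9)(1/9)(1/9) = 0.0013717.
Multiplying each by its prior: 1/2 · 0.18659 = 0.093294, 1/2 · 0.0013717 = 0.00068587; summing to 0.09398.
Therefore the posterior P(box A | data) = (0.093294) / (0.09398) = 0.9927.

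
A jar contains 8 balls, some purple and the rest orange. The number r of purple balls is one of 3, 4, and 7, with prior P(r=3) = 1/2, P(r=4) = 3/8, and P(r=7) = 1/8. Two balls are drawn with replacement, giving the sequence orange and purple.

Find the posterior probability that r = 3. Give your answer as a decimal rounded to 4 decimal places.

For each hypothesis, P(data | H) works out to: P(data | r = 3) = (5/8)(3/8) = 15/64; P(data | r = 4) = (4/8)(4/8) = 1/4; P(data | r = 7) = (1/8)(7/8) = 7/64.
Weighting by the prior gives 1/2 · 15/64 = 15/128, 3/8 · 1/4 = 3/32, 1/8 · 7/64 = 7/512; summing to 115/512.
By Bayes' rule, P(r = 3 | data) = (15/128) / (115/512) = 12/23.

0.5217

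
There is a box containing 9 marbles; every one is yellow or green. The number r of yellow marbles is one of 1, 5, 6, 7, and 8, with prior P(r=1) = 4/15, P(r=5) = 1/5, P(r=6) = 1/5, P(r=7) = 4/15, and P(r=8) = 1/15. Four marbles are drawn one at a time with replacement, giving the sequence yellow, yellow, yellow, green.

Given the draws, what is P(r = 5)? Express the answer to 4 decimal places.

0.2228

The likelihood of the observed sequence under each hypothesis: P(data | r = 1) = (1/9)(1/9)(1/9)(8/9) = 0.0012193; P(data | r = 5) = (5/9)(5/9)(5/9)(4/9) = 0.076208; P(data | r = 6) = (6/9)(6/9)(6/9)(3/9) = 0.098765; P(data | r = 7) = (7/9)(7/9)(7/9)(2/9) = 0.10456; P(data | r = 8) = (8/9)(8/9)(8/9)(1/9) = 0.078037.
Weighting by the prior gives 4/15 · 0.0012193 = 0.00032515, 1/5 · 0.076208 = 0.015242, 1/5 · 0.098765 = 0.019753, 4/15 · 0.10456 = 0.027882, 1/15 · 0.078037 = 0.0052025; summing to 0.068404.
Therefore the posterior P(r = 5 | data) = (0.015242) / (0.068404) = 0.22282.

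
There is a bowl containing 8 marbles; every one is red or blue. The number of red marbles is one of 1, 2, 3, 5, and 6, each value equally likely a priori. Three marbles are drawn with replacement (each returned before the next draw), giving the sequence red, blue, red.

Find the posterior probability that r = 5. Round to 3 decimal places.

0.336

Under each hypothesis, the probability of the observed sequence is: P(data | r = 1) = (1/8)(7/8)(1/8) = 0.013672; P(data | r = 2) = (2/8)(6/8)(2/8) = 0.046875; P(data | r = 3) = (3/8)(5/8)(3/8) = 0.087891; P(data | r = 5) = (5/8)(3/8)(5/8) = 0.14648; P(data | r = 6) = (6/8)(2/8)(6/8) = 0.14062.
Multiplying each by its prior: 1/5 · 0.013672 = 0.0027344, 1/5 · 0.046875 = 0.009375, 1/5 · 0.087891 = 0.017578, 1/5 · 0.14648 = 0.029297, 1/5 · 0.14062 = 0.028125; with total 0.087109.
Hence P(r = 5 | data) = (0.029297) / (0.087109) = 0.33632.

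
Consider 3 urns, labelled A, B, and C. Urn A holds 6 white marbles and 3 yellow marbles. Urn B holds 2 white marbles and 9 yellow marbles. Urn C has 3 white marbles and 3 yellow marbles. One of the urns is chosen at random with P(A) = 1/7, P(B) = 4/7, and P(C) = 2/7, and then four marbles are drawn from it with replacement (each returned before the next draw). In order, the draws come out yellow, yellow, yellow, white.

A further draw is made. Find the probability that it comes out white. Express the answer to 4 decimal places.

0.2762

Compute the likelihood of the observed sequence for each case: P(data | urn A) = (3/9)(3/9)(3/9)(6/9) = 0.024691; P(data | urn B) = (9/11)(9/11)(9/11)(2/11) = 0.099583; P(data | urn C) = (3/6)(3/6)(3/6)(3/6) = 0.0625.
Weighting by the prior gives 1/7 · 0.024691 = 0.0035273, 4/7 · 0.099583 = 0.056905, 2/7 · 0.0625 = 0.017857; with total 0.078289.
Dividing through by the total gives posterior P(urn A | data) = 0.045055, P(urn B | data) = 0.72685, P(urn C | data) = 0.22809.
So P(white next | data) = Σ P(white next | H) P(H | data) = (2/3)(0.045055) + (2/11)(0.72685) + (1/2)(0.22809) = 0.27624.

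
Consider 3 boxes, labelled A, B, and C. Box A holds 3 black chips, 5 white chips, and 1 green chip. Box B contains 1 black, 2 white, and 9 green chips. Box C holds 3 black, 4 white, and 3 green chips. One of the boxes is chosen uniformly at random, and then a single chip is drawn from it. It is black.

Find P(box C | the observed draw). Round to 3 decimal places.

For each hypothesis, P(data | H) works out to: P(data | box A) = (3/9) = 1/3; P(data | box B) = (1/12) = 1/12; P(data | box C) = (3/10) = 3/10.
The prior-weighted likelihoods are 1/3 · 1/3 = 1/9, 1/3 · 1/12 = 1/36, 1/3 · 3/10 = 1/10; with total 43/180.
So P(box C | data) = (1/10) / (43/180) = 18/43.

0.419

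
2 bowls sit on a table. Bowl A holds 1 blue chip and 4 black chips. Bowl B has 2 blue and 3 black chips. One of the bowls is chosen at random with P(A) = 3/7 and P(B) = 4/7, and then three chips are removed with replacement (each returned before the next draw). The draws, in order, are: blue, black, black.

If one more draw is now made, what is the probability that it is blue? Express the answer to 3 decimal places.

0.320

Under each hypothesis, the probability of the observed sequence is: P(data | bowl A) = (1/5)(4/5)(4/5) = 16/125; P(data | bowl B) = (2/5)(3/5)(3/5) = 18/125.
The prior-weighted likelihoods are 3/7 · 16/125 = 48/875, 4/7 · 18/125 = 72/875; summing to 24/175.
The posterior is then P(bowl A | data) = 2/5, P(bowl B | data) = 3/5.
Averaging over the posterior, P(blue next | data) = (1/5)(2/5) + (2/5)(3/5) = 8/25.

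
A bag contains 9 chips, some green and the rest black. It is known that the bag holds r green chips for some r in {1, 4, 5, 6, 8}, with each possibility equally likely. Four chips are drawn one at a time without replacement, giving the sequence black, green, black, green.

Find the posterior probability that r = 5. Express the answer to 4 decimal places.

0.3636

Under each hypothesis, the probability of the observed sequence is: P(data | r = 1) = (8/9)(1/8)(7/7)(0/6) = 0; P(data | r = 4) = (5/9)(4/8)(4/7)(3/6) = 5/63; P(data | r = 5) = (4/9)(5/8)(3/7)(4/6) = 5/63; P(data | r = 6) = (3/9)(6/8)(2/7)(5/6) = 5/84; P(data | r = 8) = (1/9)(8/8)(0/7) = 0.
Weighting by the prior gives 1/5 · 0 = 0, 1/5 · 5/63 = 1/63, 1/5 · 5/63 = 1/63, 1/5 · 5/84 = 1/84, 1/5 · 0 = 0; these sum to 11/252.
By Bayes' rule, P(r = 5 | data) = (1/63) / (11/252) = 4/11.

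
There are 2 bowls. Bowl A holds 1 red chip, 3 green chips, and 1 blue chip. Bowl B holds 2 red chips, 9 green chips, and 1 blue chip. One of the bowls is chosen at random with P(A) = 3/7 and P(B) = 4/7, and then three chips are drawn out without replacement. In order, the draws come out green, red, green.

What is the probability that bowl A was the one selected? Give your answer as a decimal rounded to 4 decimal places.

0.4074

Compute the likelihood of the observed sequence for each case: P(data | bowl A) = (3/5)(1/4)(2/3) = 1/10; P(data | bowl B) = (9/12)(2/11)(8/10) = 6/55.
The prior-weighted likelihoods are 3/7 · 1/10 = 3/70, 4/7 · 6/55 = 24/385; with total 81/770.
Hence P(bowl A | data) = (3/70) / (81/770) = 11/27.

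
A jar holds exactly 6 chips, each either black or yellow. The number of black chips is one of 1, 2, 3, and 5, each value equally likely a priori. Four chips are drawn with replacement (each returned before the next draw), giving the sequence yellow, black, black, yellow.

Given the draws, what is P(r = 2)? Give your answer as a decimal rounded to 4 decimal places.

Compute the likelihood of the observed sequence for each case: P(data | r = 1) = (5/6)(1/6)(1/6)(5/6) = 0.01929; P(data | r = 2) = (4/6)(2/6)(2/6)(4/6) = 0.049383; P(data | r = 3) = (3/6)(3/6)(3/6)(3/6) = 0.0625; P(data | r = 5) = (1/6)(5/6)(5/6)(1/6) = 0.01929.
Multiplying each by its prior: 1/4 · 0.01929 = 0.0048225, 1/4 · 0.049383 = 0.012346, 1/4 · 0.0625 = 0.015625, 1/4 · 0.01929 = 0.0048225; these sum to 0.037616.
Therefore the posterior P(r = 2 | data) = (0.012346) / (0.037616) = 0.32821.

0.3282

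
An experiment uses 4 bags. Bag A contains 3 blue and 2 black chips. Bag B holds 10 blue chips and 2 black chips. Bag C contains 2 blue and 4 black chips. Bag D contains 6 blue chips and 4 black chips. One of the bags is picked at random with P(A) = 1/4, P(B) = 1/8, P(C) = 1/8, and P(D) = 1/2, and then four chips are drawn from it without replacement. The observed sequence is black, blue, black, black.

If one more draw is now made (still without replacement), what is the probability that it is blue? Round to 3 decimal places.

For each hypothesis, P(data | H) works out to: P(data | bag A) = (2/5)(3/4)(1/3)(0/2) = 0; P(data | bag B) = (2/12)(10/11)(1/10)(0/9) = 0; P(data | bag C) = (4/6)(2/5)(3/4)(2/3) = 2/15; P(data | bag D) = (4/10)(6/9)(3/8)(2/7) = 1/35.
Weighting by the prior gives 1/4 · 0 = 0, 1/8 · 0 = 0, 1/8 · 2/15 = 1/60, 1/2 · 1/35 = 1/70; with total 13/420.
Normalising, the posterior is P(bag A | data) = 0, P(bag B | data) = 0, P(bag C | data) = 7/13, P(bag D | data) = 6/13.
The predictive probability is P(blue next | data) = (1/2)(7/13) + (5/6)(6/13) = 17/26.

0.654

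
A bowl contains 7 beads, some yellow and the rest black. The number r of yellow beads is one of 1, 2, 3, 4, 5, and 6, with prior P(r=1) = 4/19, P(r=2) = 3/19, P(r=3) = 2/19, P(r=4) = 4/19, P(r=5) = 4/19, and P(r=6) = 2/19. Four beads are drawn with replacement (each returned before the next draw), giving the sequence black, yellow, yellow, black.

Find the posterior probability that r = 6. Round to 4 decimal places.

0.0404

Under each hypothesis, the probability of the observed sequence is: P(data | r = 1) = (6/7)(1/7)(1/7)(6/7) = 0.014994; P(data | r = 2) = (5/7)(2/7)(2/7)(5/7) = 0.041649; P(data | r = 3) = (4/7)(3/7)(3/7)(4/7) = 0.059975; P(data | r = 4) = (3/7)(4/7)(4/7)(3/7) = 0.059975; P(data | r = 5) = (2/7)(5/7)(5/7)(2/7) = 0.041649; P(data | r = 6) = (1/7)(6/7)(6/7)(1/7) = 0.014994.
Multiplying each by its prior: 4/19 · 0.014994 = 0.0031566, 3/19 · 0.041649 = 0.0065762, 2/19 · 0.059975 = 0.0063132, 4/19 · 0.059975 = 0.012626, 4/19 · 0.041649 = 0.0087683, 2/19 · 0.014994 = 0.0015783; these sum to 0.039019.
By Bayes' rule, P(r = 6 | data) = (0.0015783) / (0.039019) = 0.040449.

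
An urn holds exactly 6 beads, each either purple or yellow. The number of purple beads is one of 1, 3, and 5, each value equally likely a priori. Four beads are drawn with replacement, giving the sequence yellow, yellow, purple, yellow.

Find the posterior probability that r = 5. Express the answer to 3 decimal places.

0.024

Compute the likelihood of the observed sequence for each case: P(data | r = 1) = (5/6)(5/6)(1/6)(5/6) = 0.096451; P(data | r = 3) = (3/6)(3/6)(3/6)(3/6) = 0.0625; P(data | r = 5) = (1/6)(1/6)(5/6)(1/6) = 0.003858.
Weighting by the prior gives 1/3 · 0.096451 = 0.03215, 1/3 · 0.0625 = 0.020833, 1/3 · 0.003858 = 0.001286; with total 0.05427.
Hence P(r = 5 | data) = (0.001286) / (0.05427) = 0.023697.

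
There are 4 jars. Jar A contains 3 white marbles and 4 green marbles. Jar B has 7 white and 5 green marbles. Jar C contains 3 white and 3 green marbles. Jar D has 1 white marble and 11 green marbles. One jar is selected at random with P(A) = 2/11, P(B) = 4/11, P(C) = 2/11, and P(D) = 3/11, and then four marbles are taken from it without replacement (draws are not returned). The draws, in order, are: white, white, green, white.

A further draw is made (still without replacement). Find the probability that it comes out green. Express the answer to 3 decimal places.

For each hypothesis, P(data | H) works out to: P(data | jar A) = (3/7)(2/6)(4/5)(1/4) = 0.028571; P(data | jar B) = (7/12)(6/11)(5/10)(5/9) = 0.088384; P(data | jar C) = (3/6)(2/5)(3/4)(1/3) = 0.05; P(data | jar D) = (1/12)(0/11) = 0.
Weighting by the prior gives 2/11 · 0.028571 = 0.0051948, 4/11 · 0.088384 = 0.03214, 2/11 · 0.05 = 0.0090909, 3/11 · 0 = 0; with total 0.046425.
The posterior is then P(jar A | data) = 0.1119, P(jar B | data) = 0.69229, P(jar C | data) = 0.19582, P(jar D | data) = 0.
The predictive probability is P(green next | data) = (1)(0.1119) + (1/2)(0.69229) + (1)(0.19582) = 0.65386.

0.654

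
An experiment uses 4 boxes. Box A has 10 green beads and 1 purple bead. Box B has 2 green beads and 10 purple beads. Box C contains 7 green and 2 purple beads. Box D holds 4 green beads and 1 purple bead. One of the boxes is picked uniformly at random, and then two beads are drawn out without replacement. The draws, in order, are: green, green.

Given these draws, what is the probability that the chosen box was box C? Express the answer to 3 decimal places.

0.289

The likelihood of the observed sequence under each hypothesis: P(data | box A) = (10/11)(9/10) = 9/11; P(data | box B) = (2/12)(1/11) = 1/66; P(data | box C) = (7/9)(6/8) = 7/12; P(data | box D) = (4/5)(3/4) = 3/5.
The prior-weighted likelihoods are 1/4 · 9/11 = 9/44, 1/4 · 1/66 = 1/264, 1/4 · 7/12 = 7/48, 1/4 · 3/5 = 3/20; with total 121/240.
Therefore the posterior P(box C | data) = (7/48) / (121/240) = 35/121.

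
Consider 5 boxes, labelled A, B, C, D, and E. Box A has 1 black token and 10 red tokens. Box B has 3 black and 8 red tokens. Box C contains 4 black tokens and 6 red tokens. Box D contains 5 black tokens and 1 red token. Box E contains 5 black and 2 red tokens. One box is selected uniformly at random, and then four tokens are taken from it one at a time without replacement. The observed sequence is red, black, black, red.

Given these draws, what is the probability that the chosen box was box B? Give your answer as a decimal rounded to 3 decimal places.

0.263

Compute the likelihood of the observed sequence for each case: P(data | box A) = (10/11)(1/10)(0/9) = 0; P(data | box B) = (8/11)(3/10)(2/9)(7/8) = 0.042424; P(data | box C) = (6/10)(4/9)(3/8)(5/7) = 0.071429; P(data | box D) = (1/6)(5/5)(4/4)(0/3) = 0; P(data | box E) = (2/7)(5/6)(4/5)(1/4) = 0.047619.
The prior-weighted likelihoods are 1/5 · 0 = 0, 1/5 · 0.042424 = 0.0084848, 1/5 · 0.071429 = 0.014286, 1/5 · 0 = 0, 1/5 · 0.047619 = 0.0095238; with total 0.032294.
By Bayes' rule, P(box B | data) = (0.0084848) / (0.032294) = 0.26273.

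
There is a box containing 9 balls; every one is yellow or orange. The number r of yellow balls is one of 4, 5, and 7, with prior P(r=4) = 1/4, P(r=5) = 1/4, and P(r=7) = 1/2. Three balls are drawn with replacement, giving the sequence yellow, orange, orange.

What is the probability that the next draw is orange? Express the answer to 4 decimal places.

0.4388

The likelihood of the observed sequence under each hypothesis: P(data | r = 4) = (4/9)(5/9)(5/9) = 100/729; P(data | r = 5) = (5/9)(4/9)(4/9) = 80/729; P(data | r = 7) = (7/9)(2/9)(2/9) = 28/729.
Weighting by the prior gives 1/4 · 100/729 = 25/729, 1/4 · 80/729 = 20/729, 1/2 · 28/729 = 14/729; with total 59/729.
Dividing through by the total gives posterior P(r = 4 | data) = 25/59, P(r = 5 | data) = 20/59, P(r = 7 | data) = 14/59.
Averaging over the posterior, P(orange next | data) = (5/9)(25/59) + (4/9)(20/59) + (2/9)(14/59) = 233/531.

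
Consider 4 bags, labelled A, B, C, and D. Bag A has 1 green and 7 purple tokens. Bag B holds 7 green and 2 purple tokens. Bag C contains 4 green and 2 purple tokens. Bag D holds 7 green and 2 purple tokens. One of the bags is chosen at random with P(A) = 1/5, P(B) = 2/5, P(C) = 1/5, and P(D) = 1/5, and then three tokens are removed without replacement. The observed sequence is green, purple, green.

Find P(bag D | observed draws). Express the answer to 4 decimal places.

Compute the likelihood of the observed sequence for each case: P(data | bag A) = (1/8)(7/7)(0/6) = 0; P(data | bag B) = (7/9)(2/8)(6/7) = 1/6; P(data | bag C) = (4/6)(2/5)(3/4) = 1/5; P(data | bag D) = (7/9)(2/8)(6/7) = 1/6.
The prior-weighted likelihoods are 1/5 · 0 = 0, 2/5 · 1/6 = 1/15, 1/5 · 1/5 = 1/25, 1/5 · 1/6 = 1/30; summing to 7/50.
Hence P(bag D | data) = (1/30) / (7/50) = 5/21.

0.2381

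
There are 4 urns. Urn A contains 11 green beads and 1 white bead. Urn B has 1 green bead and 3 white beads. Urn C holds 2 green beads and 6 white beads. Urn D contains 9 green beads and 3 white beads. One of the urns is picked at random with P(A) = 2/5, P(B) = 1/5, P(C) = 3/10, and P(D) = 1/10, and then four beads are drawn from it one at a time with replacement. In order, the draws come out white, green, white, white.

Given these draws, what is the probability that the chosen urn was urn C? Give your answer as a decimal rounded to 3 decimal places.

For each hypothesis, P(data | H) works out to: P(data | urn A) = (1/12)(11/12)(1/12)(1/12) = 0.00053048; P(data | urn B) = (3/4)(1/4)(3/4)(3/4) = 0.10547; P(data | urn C) = (6/8)(2/8)(6/8)(6/8) = 0.10547; P(data | urn D) = (3/12)(9/12)(3/12)(3/12) = 0.011719.
The prior-weighted likelihoods are 2/5 · 0.00053048 = 0.00021219, 1/5 · 0.10547 = 0.021094, 3/10 · 0.10547 = 0.031641, 1/10 · 0.011719 = 0.0011719; summing to 0.054118.
Therefore the posterior P(urn C | data) = (0.031641) / (0.054118) = 0.58466.

0.585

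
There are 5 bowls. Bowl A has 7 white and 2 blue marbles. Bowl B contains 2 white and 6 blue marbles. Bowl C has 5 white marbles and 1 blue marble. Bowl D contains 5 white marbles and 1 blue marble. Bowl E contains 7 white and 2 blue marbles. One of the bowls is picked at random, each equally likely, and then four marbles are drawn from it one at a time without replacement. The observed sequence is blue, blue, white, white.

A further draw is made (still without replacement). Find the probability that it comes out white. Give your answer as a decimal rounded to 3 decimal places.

For each hypothesis, P(data | H) works out to: P(data | bowl A) = (2/9)(1/8)(7/7)(6/6) = 0.027778; P(data | bowl B) = (6/8)(5/7)(2/6)(1/5) = 0.035714; P(data | bowl C) = (1/6)(0/5) = 0; P(data | bowl D) = (1/6)(0/5) = 0; P(data | bowl E) = (2/9)(1/8)(7/7)(6/6) = 0.027778.
Multiplying each by its prior: 1/5 · 0.027778 = 0.0055556, 1/5 · 0.035714 = 0.0071429, 1/5 · 0 = 0, 1/5 · 0 = 0, 1/5 · 0.027778 = 0.0055556; with total 0.018254.
Dividing through by the total gives posterior P(bowl A | data) = 0.30435, P(bowl B | data) = 0.3913, P(bowl C | data) = 0, P(bowl D | data) = 0, P(bowl E | data) = 0.30435.
So P(white next | data) = Σ P(white next | H) P(H | data) = (1)(0.30435) + (0)(0.3913) + (1)(0.30435) = 0.6087.

0.609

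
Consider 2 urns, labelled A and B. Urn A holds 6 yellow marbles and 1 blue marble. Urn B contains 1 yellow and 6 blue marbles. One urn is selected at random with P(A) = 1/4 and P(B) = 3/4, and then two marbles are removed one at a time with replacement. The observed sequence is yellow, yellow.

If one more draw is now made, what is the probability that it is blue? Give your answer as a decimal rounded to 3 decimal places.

The likelihood of the observed sequence under each hypothesis: P(data | urn A) = (6/7)(6/7) = 36/49; P(data | urn B) = (1/7)(1/7) = 1/49.
Multiplying each by its prior: 1/4 · 36/49 = 9/49, 3/4 · 1/49 = 3/196; summing to 39/196.
The posterior is then P(urn A | data) = 12/13, P(urn B | data) = 1/13.
Averaging over the posterior, P(blue next | data) = (1/7)(12/13) + (6/7)(1/13) = 18/91.

0.198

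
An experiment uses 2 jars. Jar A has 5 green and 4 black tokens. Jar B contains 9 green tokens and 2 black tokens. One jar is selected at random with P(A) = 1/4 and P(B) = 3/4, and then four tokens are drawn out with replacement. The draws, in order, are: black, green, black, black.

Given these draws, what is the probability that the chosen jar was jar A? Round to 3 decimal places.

Under each hypothesis, the probability of the observed sequence is: P(data | jar A) = (4/9)(5/9)(4/9)(4/9) = 0.048773; P(data | jar B) = (2/11)(9/11)(2/11)(2/11) = 0.0049177.
The prior-weighted likelihoods are 1/4 · 0.048773 = 0.012193, 3/4 · 0.0049177 = 0.0036883; with total 0.015882.
Therefore the posterior P(jar A | data) = (0.012193) / (0.015882) = 0.76776.

0.768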